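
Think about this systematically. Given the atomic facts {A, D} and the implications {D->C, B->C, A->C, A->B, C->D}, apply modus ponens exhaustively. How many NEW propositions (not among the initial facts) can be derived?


Initial facts: {A, D}
Apply modus ponens to closure:
  D and D->C  =>  C
  A and A->B  =>  B
Final known: {A, B, C, D}
New propositions: {B, C}
Count = 2

2


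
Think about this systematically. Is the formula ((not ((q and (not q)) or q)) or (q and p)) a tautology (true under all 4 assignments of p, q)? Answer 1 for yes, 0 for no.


Check all 4 assignments:
p=0, q=0: 1
p=0, q=1: 0
p=1, q=0: 1
p=1, q=1: 1
Satisfying count = 3/4.
Tautology iff count = 4: no.

0


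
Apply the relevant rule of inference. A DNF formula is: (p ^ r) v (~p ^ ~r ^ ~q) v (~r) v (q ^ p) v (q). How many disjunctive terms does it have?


A DNF formula is a disjunction of terms (conjunctions).
Terms are separated by v.
Counting the disjuncts: 5 terms.

5


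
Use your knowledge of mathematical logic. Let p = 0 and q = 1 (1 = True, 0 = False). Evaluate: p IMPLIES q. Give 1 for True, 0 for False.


p = 0, q = 1
Operation: p IMPLIES q
Evaluate: 0 IMPLIES 1 = 1

1


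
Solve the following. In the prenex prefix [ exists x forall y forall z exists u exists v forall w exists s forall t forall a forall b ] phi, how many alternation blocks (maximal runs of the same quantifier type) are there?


Quantifier-type sequence: E A A E E A E A A A  (A=forall, E=exists)
Group into maximal same-type runs:
  Ex1 | Ax2 | Ex2 | Ax1 | Ex1 | Ax3
Number of blocks = 6

6


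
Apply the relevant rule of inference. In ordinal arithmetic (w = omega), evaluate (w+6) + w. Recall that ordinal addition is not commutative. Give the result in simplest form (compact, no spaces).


Compute (w+6) + w.
Ordinal + is associative but NOT commutative; for finite n>0, n + w = w but w + n stays w+n.
(w+6) + w = w + (6+w) = w + w = w*2 (the finite tail 6 is absorbed by the right w).
Result = w*2

w*2


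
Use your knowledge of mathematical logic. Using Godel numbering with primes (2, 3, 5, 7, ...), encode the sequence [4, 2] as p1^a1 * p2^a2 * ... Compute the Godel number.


Encode each element as an exponent of the corresponding prime:
  2^4 = 16
  3^2 = 9
Product = 16 * 9 = 144

144


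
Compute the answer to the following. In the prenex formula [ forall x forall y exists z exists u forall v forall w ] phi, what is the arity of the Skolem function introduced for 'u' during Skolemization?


Quantifier prefix: forall x forall y exists z exists u forall v forall w
'u' is existentially quantified at position 4.
Universal variables preceding it: x, y
Skolem function arity = 2

2


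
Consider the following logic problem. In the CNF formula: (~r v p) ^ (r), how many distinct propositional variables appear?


Identify each variable that appears in the formula.
Variables found: p, r
Count = 2

2


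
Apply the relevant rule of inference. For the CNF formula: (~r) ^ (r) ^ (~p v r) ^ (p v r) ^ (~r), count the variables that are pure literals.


Check each variable for pure literal status:
p: mixed (not pure)
q: absent (not pure)
r: mixed (not pure)
Pure literal count = 0

0


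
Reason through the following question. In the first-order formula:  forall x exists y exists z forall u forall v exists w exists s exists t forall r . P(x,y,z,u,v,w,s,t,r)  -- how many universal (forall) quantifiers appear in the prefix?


Quantifier prefix: forall x exists y exists z forall u forall v exists w exists s exists t forall r
Mark each quantifier type:
  U E E U U E E E U
Universal count = 4, Existential count = 5
Asked for universal (forall) quantifiers: 4

4


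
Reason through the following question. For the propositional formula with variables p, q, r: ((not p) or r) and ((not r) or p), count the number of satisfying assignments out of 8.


Evaluate all 8 assignments for p, q, r:
p=0, q=0, r=0: 1
p=0, q=0, r=1: 0
p=0, q=1, r=0: 1
p=0, q=1, r=1: 0
p=1, q=0, r=0: 0
p=1, q=0, r=1: 1
p=1, q=1, r=0: 0
p=1, q=1, r=1: 1
Satisfying count = 4

4


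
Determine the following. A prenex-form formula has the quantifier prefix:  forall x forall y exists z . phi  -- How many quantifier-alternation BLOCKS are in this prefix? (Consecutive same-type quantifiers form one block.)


Quantifier-type sequence: A A E  (A=forall, E=exists)
Group into maximal same-type runs:
  Ax2 | Ex1
Number of blocks = 2

2


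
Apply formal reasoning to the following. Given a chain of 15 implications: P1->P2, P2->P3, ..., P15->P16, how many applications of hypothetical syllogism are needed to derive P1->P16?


With 15 implications in a chain connecting 16 propositions:
P1->P2, P2->P3, ..., P15->P16
Steps needed = (number of implications) - 1 = 15 - 1 = 14

14


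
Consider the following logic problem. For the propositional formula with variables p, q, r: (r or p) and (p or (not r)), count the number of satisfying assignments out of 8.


Evaluate all 8 assignments for p, q, r:
p=0, q=0, r=0: 0
p=0, q=0, r=1: 0
p=0, q=1, r=0: 0
p=0, q=1, r=1: 0
p=1, q=0, r=0: 1
p=1, q=0, r=1: 1
p=1, q=1, r=0: 1
p=1, q=1, r=1: 1
Satisfying count = 4

4


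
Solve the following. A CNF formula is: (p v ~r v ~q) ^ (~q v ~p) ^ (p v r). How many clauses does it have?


A CNF formula is a conjunction of clauses.
Clauses are separated by ^.
Counting the conjuncts: 3 clauses.

3


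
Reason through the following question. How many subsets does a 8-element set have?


The power set of a set with n elements has 2^n elements.
|P(S)| = 2^8 = 256

256


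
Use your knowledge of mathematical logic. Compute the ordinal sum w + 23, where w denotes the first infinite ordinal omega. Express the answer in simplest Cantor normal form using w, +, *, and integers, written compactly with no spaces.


Compute w + 23.
Ordinal + is associative but NOT commutative; for finite n>0, n + w = w but w + n stays w+n.
w + 23 is already in normal form (a successor ordinal beyond w).
Result = w+23

w+23


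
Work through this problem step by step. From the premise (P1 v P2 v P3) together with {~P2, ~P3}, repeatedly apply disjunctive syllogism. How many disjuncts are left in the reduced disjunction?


Original disjuncts (3): P1, P2, P3
Negated (eliminate): ~P2, ~P3
Remaining disjuncts: P1
Count = 3 - 2 = 1

1


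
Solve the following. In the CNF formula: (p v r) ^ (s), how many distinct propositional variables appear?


Identify each variable that appears in the formula.
Variables found: p, r, s
Count = 3

3


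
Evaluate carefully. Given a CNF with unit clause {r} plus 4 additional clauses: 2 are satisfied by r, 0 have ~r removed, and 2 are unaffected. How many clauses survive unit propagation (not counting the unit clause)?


Satisfied (removed): 2
Shortened (remain): 0
Unchanged (remain): 2
Remaining = 0 + 2 = 2

2


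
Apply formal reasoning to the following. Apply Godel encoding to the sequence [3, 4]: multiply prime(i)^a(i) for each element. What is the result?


Encode each element as an exponent of the corresponding prime:
  2^3 = 8
  3^4 = 81
Product = 8 * 81 = 648

648


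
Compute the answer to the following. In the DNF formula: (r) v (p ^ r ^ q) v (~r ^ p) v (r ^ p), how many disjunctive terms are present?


A DNF formula is a disjunction of terms (conjunctions).
Terms are separated by v.
Counting the disjuncts: 4 terms.

4


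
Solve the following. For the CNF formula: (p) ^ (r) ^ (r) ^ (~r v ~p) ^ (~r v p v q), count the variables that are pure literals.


Check each variable for pure literal status:
p: mixed (not pure)
q: pure positive
r: mixed (not pure)
Pure literal count = 1

1


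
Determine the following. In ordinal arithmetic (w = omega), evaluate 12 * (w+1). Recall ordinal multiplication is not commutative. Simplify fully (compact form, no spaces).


Compute 12 * (w+1).
Ordinal * is associative and left-distributive over +, but NOT commutative; for finite n>1, n*w = w but w*n stays w*n.
By left-distributivity: 12 * (w+1) = 12*w + 12*1 = w + 12 = w+12.
Result = w+12

w+12


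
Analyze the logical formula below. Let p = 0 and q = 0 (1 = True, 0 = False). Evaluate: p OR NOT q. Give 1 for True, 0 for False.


p = 0, q = 0
Operation: p OR NOT q
Evaluate: 0 OR NOT 0 = 1

1


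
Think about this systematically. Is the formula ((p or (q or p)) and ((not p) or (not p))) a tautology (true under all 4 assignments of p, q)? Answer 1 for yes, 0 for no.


Check all 4 assignments:
p=0, q=0: 0
p=0, q=1: 1
p=1, q=0: 0
p=1, q=1: 0
Satisfying count = 1/4.
Tautology iff count = 4: no.

0


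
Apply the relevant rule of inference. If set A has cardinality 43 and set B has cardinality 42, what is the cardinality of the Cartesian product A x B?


The Cartesian product A x B contains all ordered pairs (a, b).
|A x B| = |A| * |B| = 43 * 42 = 1806

1806


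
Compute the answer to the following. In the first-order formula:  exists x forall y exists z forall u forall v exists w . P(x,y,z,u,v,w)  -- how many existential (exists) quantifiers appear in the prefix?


Quantifier prefix: exists x forall y exists z forall u forall v exists w
Mark each quantifier type:
  E U E U U E
Universal count = 3, Existential count = 3
Asked for existential (exists) quantifiers: 3

3


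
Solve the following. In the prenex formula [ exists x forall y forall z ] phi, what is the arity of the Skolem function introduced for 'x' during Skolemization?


Quantifier prefix: exists x forall y forall z
'x' is existentially quantified at position 1.
No universal quantifiers precede it.
Skolem function arity = 0 (a Skolem constant)

0


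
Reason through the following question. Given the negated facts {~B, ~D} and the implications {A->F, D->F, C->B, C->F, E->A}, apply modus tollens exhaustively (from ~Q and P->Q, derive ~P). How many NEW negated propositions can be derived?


Initial negated facts: {~B, ~D}
Apply modus tollens to closure:
  ~B and C->B  =>  ~C
Final negated: {~B, ~C, ~D}
New negations: {~C}
Count = 1

1


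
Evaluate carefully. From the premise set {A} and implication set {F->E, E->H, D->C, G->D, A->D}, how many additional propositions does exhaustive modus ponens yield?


Initial facts: {A}
Apply modus ponens to closure:
  A and A->D  =>  D
  D and D->C  =>  C
Final known: {A, C, D}
New propositions: {C, D}
Count = 2

2


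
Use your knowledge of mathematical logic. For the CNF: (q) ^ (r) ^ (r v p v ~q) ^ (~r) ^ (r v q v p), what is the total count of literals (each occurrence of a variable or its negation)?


Counting literals in each clause:
Clause 1: 1 literal(s)
Clause 2: 1 literal(s)
Clause 3: 3 literal(s)
Clause 4: 1 literal(s)
Clause 5: 3 literal(s)
Total = 9

9


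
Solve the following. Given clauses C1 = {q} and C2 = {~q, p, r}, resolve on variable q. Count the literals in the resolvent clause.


Remove q from C1 and ~q from C2.
C1 remainder: {}
C2 remainder: {p, r}
Union (resolvent): {p, r}
Resolvent has 2 literal(s).

2


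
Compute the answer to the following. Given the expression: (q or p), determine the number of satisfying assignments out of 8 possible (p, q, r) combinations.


Check all 8 assignments:
p=0, q=0, r=0: 0
p=0, q=0, r=1: 0
p=0, q=1, r=0: 1
p=0, q=1, r=1: 1
p=1, q=0, r=0: 1
p=1, q=0, r=1: 1
p=1, q=1, r=0: 1
p=1, q=1, r=1: 1
Count of True = 6

6


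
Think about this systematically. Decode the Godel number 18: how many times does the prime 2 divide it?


Factorize 18 by dividing by 2 repeatedly.
Division steps: 2 divides 18 exactly 1 time(s).
Exponent of 2 = 1

1


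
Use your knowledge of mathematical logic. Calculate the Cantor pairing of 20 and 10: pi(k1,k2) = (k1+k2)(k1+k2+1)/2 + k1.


k1 + k2 = 30
(k1+k2)(k1+k2+1)/2 = 30 * 31 / 2 = 465
pi = 465 + 20 = 485

485


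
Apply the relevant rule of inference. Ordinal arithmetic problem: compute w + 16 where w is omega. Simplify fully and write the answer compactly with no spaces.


Compute w + 16.
Ordinal + is associative but NOT commutative; for finite n>0, n + w = w but w + n stays w+n.
w + 16 is already in normal form (a successor ordinal beyond w).
Result = w+16

w+16


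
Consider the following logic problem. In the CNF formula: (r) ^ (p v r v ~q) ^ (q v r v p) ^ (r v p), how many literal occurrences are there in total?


Counting literals in each clause:
Clause 1: 1 literal(s)
Clause 2: 3 literal(s)
Clause 3: 3 literal(s)
Clause 4: 2 literal(s)
Total = 9

9


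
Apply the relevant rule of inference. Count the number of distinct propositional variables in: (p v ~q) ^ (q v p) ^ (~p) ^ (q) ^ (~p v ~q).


Identify each variable that appears in the formula.
Variables found: p, q
Count = 2

2


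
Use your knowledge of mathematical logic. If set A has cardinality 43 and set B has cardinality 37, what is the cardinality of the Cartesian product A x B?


The Cartesian product A x B contains all ordered pairs (a, b).
|A x B| = |A| * |B| = 43 * 37 = 1591

1591


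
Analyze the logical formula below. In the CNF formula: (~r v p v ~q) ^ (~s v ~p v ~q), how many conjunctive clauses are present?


A CNF formula is a conjunction of clauses.
Clauses are separated by ^.
Counting the conjuncts: 2 clauses.

2


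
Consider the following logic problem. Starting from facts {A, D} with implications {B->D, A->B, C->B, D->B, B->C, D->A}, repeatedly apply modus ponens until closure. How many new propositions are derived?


Initial facts: {A, D}
Apply modus ponens to closure:
  A and A->B  =>  B
  B and B->C  =>  C
Final known: {A, B, C, D}
New propositions: {B, C}
Count = 2

2


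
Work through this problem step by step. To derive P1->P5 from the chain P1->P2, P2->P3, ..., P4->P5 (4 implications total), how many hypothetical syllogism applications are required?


With 4 implications in a chain connecting 5 propositions:
P1->P2, P2->P3, ..., P4->P5
Steps needed = (number of implications) - 1 = 4 - 1 = 3

3


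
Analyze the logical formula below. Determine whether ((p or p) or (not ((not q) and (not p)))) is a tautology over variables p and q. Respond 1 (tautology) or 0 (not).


Check all 4 assignments:
p=0, q=0: 0
p=0, q=1: 1
p=1, q=0: 1
p=1, q=1: 1
Satisfying count = 3/4.
Tautology iff count = 4: no.

0


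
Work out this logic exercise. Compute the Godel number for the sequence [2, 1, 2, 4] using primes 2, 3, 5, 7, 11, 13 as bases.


Encode each element as an exponent of the corresponding prime:
  2^2 = 4
  3^1 = 3
  5^2 = 25
  7^4 = 2401
Product = 4 * 3 * 25 * 2401 = 720300

720300


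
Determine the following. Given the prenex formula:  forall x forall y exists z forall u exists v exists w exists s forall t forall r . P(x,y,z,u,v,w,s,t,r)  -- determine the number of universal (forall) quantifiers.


Quantifier prefix: forall x forall y exists z forall u exists v exists w exists s forall t forall r
Mark each quantifier type:
  U U E U E E E U U
Universal count = 5, Existential count = 4
Asked for universal (forall) quantifiers: 5

5


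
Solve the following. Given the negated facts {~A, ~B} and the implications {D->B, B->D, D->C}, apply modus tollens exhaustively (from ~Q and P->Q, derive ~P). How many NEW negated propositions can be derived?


Initial negated facts: {~A, ~B}
Apply modus tollens to closure:
  ~B and D->B  =>  ~D
Final negated: {~A, ~B, ~D}
New negations: {~D}
Count = 1

1


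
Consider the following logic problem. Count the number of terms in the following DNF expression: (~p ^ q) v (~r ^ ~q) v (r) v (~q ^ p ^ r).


A DNF formula is a disjunction of terms (conjunctions).
Terms are separated by v.
Counting the disjuncts: 4 terms.

4


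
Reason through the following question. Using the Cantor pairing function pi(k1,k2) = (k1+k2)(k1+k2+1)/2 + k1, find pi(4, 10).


k1 + k2 = 14
(k1+k2)(k1+k2+1)/2 = 14 * 15 / 2 = 105
pi = 105 + 4 = 109

109


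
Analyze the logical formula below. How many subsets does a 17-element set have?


The power set of a set with n elements has 2^n elements.
|P(S)| = 2^17 = 131072

131072


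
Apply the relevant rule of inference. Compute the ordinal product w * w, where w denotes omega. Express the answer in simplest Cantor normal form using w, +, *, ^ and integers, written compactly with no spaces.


Compute w * w.
Ordinal * is associative and left-distributive over +, but NOT commutative; for finite n>1, n*w = w but w*n stays w*n.
w * w = w^2 by definition.
Result = w^2

w^2


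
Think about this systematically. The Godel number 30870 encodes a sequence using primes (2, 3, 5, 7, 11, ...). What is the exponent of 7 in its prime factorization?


Factorize 30870 by dividing by 7 repeatedly.
Division steps: 7 divides 30870 exactly 3 time(s).
Exponent of 7 = 3

3


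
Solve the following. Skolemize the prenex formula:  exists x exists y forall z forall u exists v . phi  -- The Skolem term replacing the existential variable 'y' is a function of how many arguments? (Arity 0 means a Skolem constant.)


Quantifier prefix: exists x exists y forall z forall u exists v
'y' is existentially quantified at position 2.
No universal quantifiers precede it.
Skolem function arity = 0 (a Skolem constant)

0


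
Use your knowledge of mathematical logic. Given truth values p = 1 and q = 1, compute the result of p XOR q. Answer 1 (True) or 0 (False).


p = 1, q = 1
Operation: p XOR q
Evaluate: 1 XOR 1 = 0

0


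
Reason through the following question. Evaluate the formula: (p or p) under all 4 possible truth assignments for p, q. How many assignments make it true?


Check all 4 assignments:
p=0, q=0: 0
p=0, q=1: 0
p=1, q=0: 1
p=1, q=1: 1
Count of True = 2

2


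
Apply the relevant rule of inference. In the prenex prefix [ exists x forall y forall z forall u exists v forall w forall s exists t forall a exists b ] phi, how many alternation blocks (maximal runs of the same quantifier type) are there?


Quantifier-type sequence: E A A A E A A E A E  (A=forall, E=exists)
Group into maximal same-type runs:
  Ex1 | Ax3 | Ex1 | Ax2 | Ex1 | Ax1 | Ex1
Number of blocks = 7

7


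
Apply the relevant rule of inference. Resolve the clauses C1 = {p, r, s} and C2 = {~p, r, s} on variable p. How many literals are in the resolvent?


Remove p from C1 and ~p from C2.
C1 remainder: {r, s}
C2 remainder: {r, s}
Union (resolvent): {r, s}
Resolvent has 2 literal(s).

2


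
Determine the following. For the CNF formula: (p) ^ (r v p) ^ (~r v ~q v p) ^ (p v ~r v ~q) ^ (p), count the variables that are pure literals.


Check each variable for pure literal status:
p: pure positive
q: pure negative
r: mixed (not pure)
Pure literal count = 2

2


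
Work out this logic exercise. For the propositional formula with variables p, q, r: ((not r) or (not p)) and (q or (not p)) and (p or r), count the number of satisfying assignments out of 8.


Evaluate all 8 assignments for p, q, r:
p=0, q=0, r=0: 0
p=0, q=0, r=1: 1
p=0, q=1, r=0: 0
p=0, q=1, r=1: 1
p=1, q=0, r=0: 0
p=1, q=0, r=1: 0
p=1, q=1, r=0: 1
p=1, q=1, r=1: 0
Satisfying count = 3

3


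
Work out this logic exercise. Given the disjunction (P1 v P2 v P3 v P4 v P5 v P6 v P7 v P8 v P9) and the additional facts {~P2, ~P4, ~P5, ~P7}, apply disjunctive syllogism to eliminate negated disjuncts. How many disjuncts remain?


Original disjuncts (9): P1, P2, P3, P4, P5, P6, P7, P8, P9
Negated (eliminate): ~P2, ~P4, ~P5, ~P7
Remaining disjuncts: P1, P3, P6, P8, P9
Count = 9 - 4 = 5

5


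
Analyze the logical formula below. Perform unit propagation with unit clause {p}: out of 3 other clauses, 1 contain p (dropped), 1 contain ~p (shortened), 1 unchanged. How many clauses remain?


Satisfied (removed): 1
Shortened (remain): 1
Unchanged (remain): 1
Remaining = 1 + 1 = 2

2


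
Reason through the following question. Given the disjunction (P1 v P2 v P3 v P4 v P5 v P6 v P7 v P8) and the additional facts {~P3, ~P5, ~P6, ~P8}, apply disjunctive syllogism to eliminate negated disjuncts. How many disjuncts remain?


Original disjuncts (8): P1, P2, P3, P4, P5, P6, P7, P8
Negated (eliminate): ~P3, ~P5, ~P6, ~P8
Remaining disjuncts: P1, P2, P4, P7
Count = 8 - 4 = 4

4


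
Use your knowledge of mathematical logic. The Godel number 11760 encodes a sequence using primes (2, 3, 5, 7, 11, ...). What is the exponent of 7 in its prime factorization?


Factorize 11760 by dividing by 7 repeatedly.
Division steps: 7 divides 11760 exactly 2 time(s).
Exponent of 7 = 2

2


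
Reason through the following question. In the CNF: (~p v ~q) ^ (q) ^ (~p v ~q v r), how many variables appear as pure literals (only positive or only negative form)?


Check each variable for pure literal status:
p: pure negative
q: mixed (not pure)
r: pure positive
Pure literal count = 2

2


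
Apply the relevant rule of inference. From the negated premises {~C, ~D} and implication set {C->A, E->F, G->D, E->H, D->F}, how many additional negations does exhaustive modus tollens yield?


Initial negated facts: {~C, ~D}
Apply modus tollens to closure:
  ~D and G->D  =>  ~G
Final negated: {~C, ~D, ~G}
New negations: {~G}
Count = 1

1


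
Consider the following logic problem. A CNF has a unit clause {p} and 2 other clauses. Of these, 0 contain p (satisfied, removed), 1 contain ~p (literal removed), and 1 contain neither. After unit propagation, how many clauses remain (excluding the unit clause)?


Satisfied (removed): 0
Shortened (remain): 1
Unchanged (remain): 1
Remaining = 1 + 1 = 2

2


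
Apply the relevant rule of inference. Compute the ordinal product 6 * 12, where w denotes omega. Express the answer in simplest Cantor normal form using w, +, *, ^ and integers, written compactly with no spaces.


Compute 6 * 12.
Ordinal * is associative and left-distributive over +, but NOT commutative; for finite n>1, n*w = w but w*n stays w*n.
Both finite; ordinal * agrees with natural *: 6 * 12 = 72.
Result = 72

72


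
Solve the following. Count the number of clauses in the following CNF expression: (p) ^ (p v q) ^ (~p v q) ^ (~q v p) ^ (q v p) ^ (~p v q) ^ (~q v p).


A CNF formula is a conjunction of clauses.
Clauses are separated by ^.
Counting the conjuncts: 7 clauses.

7


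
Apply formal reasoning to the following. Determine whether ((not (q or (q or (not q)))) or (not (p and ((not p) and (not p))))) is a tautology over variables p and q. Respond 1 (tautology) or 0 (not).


Check all 4 assignments:
p=0, q=0: 1
p=0, q=1: 1
p=1, q=0: 1
p=1, q=1: 1
Satisfying count = 4/4.
Tautology iff count = 4: yes.

1


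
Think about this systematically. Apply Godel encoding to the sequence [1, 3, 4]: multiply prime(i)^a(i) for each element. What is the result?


Encode each element as an exponent of the corresponding prime:
  2^1 = 2
  3^3 = 27
  5^4 = 625
Product = 2 * 27 * 625 = 33750

33750


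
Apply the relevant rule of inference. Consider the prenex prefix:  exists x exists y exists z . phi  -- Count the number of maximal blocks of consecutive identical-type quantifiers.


Quantifier-type sequence: E E E  (A=forall, E=exists)
Group into maximal same-type runs:
  Ex3
Number of blocks = 1

1


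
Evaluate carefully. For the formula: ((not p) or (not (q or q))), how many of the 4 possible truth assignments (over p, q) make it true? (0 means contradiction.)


Check all 4 assignments:
p=0, q=0: 1
p=0, q=1: 1
p=1, q=0: 1
p=1, q=1: 0
Count of True = 3

3


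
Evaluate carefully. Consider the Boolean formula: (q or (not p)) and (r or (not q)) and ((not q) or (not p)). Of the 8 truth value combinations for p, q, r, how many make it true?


Evaluate all 8 assignments for p, q, r:
p=0, q=0, r=0: 1
p=0, q=0, r=1: 1
p=0, q=1, r=0: 0
p=0, q=1, r=1: 1
p=1, q=0, r=0: 0
p=1, q=0, r=1: 0
p=1, q=1, r=0: 0
p=1, q=1, r=1: 0
Satisfying count = 3

3


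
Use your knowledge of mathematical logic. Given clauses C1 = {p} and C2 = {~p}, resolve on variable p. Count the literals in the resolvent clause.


Remove p from C1 and ~p from C2.
C1 remainder: {}
C2 remainder: {}
Union (resolvent): {} (empty clause)
Resolvent has 0 literal(s).

0


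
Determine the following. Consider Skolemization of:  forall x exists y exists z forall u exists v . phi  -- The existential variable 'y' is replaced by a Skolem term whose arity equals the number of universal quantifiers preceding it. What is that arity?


Quantifier prefix: forall x exists y exists z forall u exists v
'y' is existentially quantified at position 2.
Universal variables preceding it: x
Skolem function arity = 1

1


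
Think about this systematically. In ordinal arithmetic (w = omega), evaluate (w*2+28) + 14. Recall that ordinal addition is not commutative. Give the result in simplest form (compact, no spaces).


Compute (w*2+28) + 14.
Ordinal + is associative but NOT commutative; for finite n>0, n + w = w but w + n stays w+n.
By associativity: (w*2+28) + 14 = w*2 + (28+14) = w*2+42.
Result = w*2+42

w*2+42


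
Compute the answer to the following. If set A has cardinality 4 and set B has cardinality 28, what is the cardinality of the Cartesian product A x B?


The Cartesian product A x B contains all ordered pairs (a, b).
|A x B| = |A| * |B| = 4 * 28 = 112

112


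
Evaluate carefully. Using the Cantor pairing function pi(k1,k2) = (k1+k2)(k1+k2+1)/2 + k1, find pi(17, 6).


k1 + k2 = 23
(k1+k2)(k1+k2+1)/2 = 23 * 24 / 2 = 276
pi = 276 + 17 = 293

293


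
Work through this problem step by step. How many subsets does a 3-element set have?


The power set of a set with n elements has 2^n elements.
|P(S)| = 2^3 = 8

8


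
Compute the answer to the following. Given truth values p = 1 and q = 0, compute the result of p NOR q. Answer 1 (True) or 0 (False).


p = 1, q = 0
Operation: p NOR q
Evaluate: 1 NOR 0 = 0

0


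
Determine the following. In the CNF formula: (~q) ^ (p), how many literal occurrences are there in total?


Counting literals in each clause:
Clause 1: 1 literal(s)
Clause 2: 1 literal(s)
Total = 2

2


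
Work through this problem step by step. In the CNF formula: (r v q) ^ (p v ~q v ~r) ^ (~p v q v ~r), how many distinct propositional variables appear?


Identify each variable that appears in the formula.
Variables found: p, q, r
Count = 3

3


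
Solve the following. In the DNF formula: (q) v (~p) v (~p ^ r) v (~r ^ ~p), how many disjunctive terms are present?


A DNF formula is a disjunction of terms (conjunctions).
Terms are separated by v.
Counting the disjuncts: 4 terms.

4


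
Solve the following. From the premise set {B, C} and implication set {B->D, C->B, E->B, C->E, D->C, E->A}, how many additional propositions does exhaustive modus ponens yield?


Initial facts: {B, C}
Apply modus ponens to closure:
  B and B->D  =>  D
  C and C->E  =>  E
  E and E->A  =>  A
Final known: {A, B, C, D, E}
New propositions: {A, D, E}
Count = 3

3


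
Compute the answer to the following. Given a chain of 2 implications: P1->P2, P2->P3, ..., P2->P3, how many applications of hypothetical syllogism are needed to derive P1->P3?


With 2 implications in a chain connecting 3 propositions:
P1->P2, P2->P3, ..., P2->P3
Steps needed = (number of implications) - 1 = 2 - 1 = 1

1


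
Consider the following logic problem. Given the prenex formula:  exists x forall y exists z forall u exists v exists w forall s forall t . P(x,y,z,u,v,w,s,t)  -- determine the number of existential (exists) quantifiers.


Quantifier prefix: exists x forall y exists z forall u exists v exists w forall s forall t
Mark each quantifier type:
  E U E U E E U U
Universal count = 4, Existential count = 4
Asked for existential (exists) quantifiers: 4

4


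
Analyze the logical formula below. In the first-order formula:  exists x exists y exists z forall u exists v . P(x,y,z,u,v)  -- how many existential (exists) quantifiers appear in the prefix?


Quantifier prefix: exists x exists y exists z forall u exists v
Mark each quantifier type:
  E E E U E
Universal count = 1, Existential count = 4
Asked for existential (exists) quantifiers: 4

4


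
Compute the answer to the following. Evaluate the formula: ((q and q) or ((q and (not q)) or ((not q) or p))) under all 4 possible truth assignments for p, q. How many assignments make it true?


Check all 4 assignments:
p=0, q=0: 1
p=0, q=1: 1
p=1, q=0: 1
p=1, q=1: 1
Count of True = 4

4


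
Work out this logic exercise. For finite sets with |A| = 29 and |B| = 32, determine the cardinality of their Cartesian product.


The Cartesian product A x B contains all ordered pairs (a, b).
|A x B| = |A| * |B| = 29 * 32 = 928

928


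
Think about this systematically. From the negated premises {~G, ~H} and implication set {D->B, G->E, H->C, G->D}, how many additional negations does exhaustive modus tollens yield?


Initial negated facts: {~G, ~H}
Apply modus tollens to closure:
  (no implication fires)
Final negated: {~G, ~H}
New negations: {(none)}
Count = 0

0


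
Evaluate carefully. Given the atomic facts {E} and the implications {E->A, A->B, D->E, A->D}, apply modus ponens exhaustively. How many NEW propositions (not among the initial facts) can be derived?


Initial facts: {E}
Apply modus ponens to closure:
  E and E->A  =>  A
  A and A->B  =>  B
  A and A->D  =>  D
Final known: {A, B, D, E}
New propositions: {A, B, D}
Count = 3

3


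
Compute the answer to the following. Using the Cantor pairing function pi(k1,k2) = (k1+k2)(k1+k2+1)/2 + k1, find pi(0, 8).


k1 + k2 = 8
(k1+k2)(k1+k2+1)/2 = 8 * 9 / 2 = 36
pi = 36 + 0 = 36

36


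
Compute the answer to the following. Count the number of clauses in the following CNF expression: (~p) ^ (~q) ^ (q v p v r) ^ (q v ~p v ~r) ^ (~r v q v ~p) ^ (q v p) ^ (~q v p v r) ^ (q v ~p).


A CNF formula is a conjunction of clauses.
Clauses are separated by ^.
Counting the conjuncts: 8 clauses.

8


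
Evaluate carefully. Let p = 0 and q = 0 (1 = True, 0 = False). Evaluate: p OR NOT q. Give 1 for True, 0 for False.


p = 0, q = 0
Operation: p OR NOT q
Evaluate: 0 OR NOT 0 = 1

1


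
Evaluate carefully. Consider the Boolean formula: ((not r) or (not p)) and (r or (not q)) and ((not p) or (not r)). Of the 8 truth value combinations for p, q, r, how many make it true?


Evaluate all 8 assignments for p, q, r:
p=0, q=0, r=0: 1
p=0, q=0, r=1: 1
p=0, q=1, r=0: 0
p=0, q=1, r=1: 1
p=1, q=0, r=0: 1
p=1, q=0, r=1: 0
p=1, q=1, r=0: 0
p=1, q=1, r=1: 0
Satisfying count = 4

4


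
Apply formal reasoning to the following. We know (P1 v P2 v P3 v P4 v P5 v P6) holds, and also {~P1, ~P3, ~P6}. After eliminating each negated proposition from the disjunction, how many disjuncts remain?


Original disjuncts (6): P1, P2, P3, P4, P5, P6
Negated (eliminate): ~P1, ~P3, ~P6
Remaining disjuncts: P2, P4, P5
Count = 6 - 3 = 3

3


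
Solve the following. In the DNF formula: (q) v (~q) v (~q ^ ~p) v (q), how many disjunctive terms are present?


A DNF formula is a disjunction of terms (conjunctions).
Terms are separated by v.
Counting the disjuncts: 4 terms.

4


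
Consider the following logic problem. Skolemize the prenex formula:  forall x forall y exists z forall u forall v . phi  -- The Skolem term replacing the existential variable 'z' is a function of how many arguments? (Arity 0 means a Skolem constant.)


Quantifier prefix: forall x forall y exists z forall u forall v
'z' is existentially quantified at position 3.
Universal variables preceding it: x, y
Skolem function arity = 2

2


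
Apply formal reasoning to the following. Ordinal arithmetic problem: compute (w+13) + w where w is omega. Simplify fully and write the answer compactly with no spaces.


Compute (w+13) + w.
Ordinal + is associative but NOT commutative; for finite n>0, n + w = w but w + n stays w+n.
(w+13) + w = w + (13+w) = w + w = w*2 (the finite tail 13 is absorbed by the right w).
Result = w*2

w*2


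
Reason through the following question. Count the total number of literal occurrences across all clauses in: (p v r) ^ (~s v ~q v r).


Counting literals in each clause:
Clause 1: 2 literal(s)
Clause 2: 3 literal(s)
Total = 5

5


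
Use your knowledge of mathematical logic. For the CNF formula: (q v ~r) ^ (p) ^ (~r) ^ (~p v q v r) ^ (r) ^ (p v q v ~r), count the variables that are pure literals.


Check each variable for pure literal status:
p: mixed (not pure)
q: pure positive
r: mixed (not pure)
Pure literal count = 1

1


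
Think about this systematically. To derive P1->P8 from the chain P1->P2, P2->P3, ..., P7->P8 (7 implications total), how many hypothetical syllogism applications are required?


With 7 implications in a chain connecting 8 propositions:
P1->P2, P2->P3, ..., P7->P8
Steps needed = (number of implications) - 1 = 7 - 1 = 6

6


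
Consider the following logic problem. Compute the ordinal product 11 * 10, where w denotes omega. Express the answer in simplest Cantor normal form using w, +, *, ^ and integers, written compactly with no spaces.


Compute 11 * 10.
Ordinal * is associative and left-distributive over +, but NOT commutative; for finite n>1, n*w = w but w*n stays w*n.
Both finite; ordinal * agrees with natural *: 11 * 10 = 110.
Result = 110

110


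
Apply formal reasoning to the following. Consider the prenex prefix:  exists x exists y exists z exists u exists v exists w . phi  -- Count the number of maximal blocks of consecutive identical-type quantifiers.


Quantifier-type sequence: E E E E E E  (A=forall, E=exists)
Group into maximal same-type runs:
  Ex6
Number of blocks = 1

1


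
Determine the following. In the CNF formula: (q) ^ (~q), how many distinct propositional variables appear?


Identify each variable that appears in the formula.
Variables found: q
Count = 1

1


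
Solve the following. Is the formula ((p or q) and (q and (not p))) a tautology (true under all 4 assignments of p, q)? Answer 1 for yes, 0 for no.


Check all 4 assignments:
p=0, q=0: 0
p=0, q=1: 1
p=1, q=0: 0
p=1, q=1: 0
Satisfying count = 1/4.
Tautology iff count = 4: no.

0


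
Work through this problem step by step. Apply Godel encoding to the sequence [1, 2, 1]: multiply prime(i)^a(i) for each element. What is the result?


Encode each element as an exponent of the corresponding prime:
  2^1 = 2
  3^2 = 9
  5^1 = 5
Product = 2 * 9 * 5 = 90

90


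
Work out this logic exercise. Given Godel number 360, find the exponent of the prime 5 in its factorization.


Factorize 360 by dividing by 5 repeatedly.
Division steps: 5 divides 360 exactly 1 time(s).
Exponent of 5 = 1

1


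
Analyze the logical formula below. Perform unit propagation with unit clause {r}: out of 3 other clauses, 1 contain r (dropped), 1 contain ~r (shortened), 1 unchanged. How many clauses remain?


Satisfied (removed): 1
Shortened (remain): 1
Unchanged (remain): 1
Remaining = 1 + 1 = 2

2


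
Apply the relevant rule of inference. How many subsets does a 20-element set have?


The power set of a set with n elements has 2^n elements.
|P(S)| = 2^20 = 1048576

1048576


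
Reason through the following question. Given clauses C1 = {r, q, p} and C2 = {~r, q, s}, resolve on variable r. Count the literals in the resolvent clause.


Remove r from C1 and ~r from C2.
C1 remainder: {q, p}
C2 remainder: {q, s}
Union (resolvent): {p, q, s}
Resolvent has 3 literal(s).

3


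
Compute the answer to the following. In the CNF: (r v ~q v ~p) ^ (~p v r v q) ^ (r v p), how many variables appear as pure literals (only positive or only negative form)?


Check each variable for pure literal status:
p: mixed (not pure)
q: mixed (not pure)
r: pure positive
Pure literal count = 1

1


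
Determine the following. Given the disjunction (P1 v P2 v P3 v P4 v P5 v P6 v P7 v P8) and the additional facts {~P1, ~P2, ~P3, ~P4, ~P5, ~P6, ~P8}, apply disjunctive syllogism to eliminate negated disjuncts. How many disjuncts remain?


Original disjuncts (8): P1, P2, P3, P4, P5, P6, P7, P8
Negated (eliminate): ~P1, ~P2, ~P3, ~P4, ~P5, ~P6, ~P8
Remaining disjuncts: P7
Count = 8 - 7 = 1

1


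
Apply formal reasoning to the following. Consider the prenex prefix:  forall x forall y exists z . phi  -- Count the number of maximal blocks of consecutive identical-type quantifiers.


Quantifier-type sequence: A A E  (A=forall, E=exists)
Group into maximal same-type runs:
  Ax2 | Ex1
Number of blocks = 2

2


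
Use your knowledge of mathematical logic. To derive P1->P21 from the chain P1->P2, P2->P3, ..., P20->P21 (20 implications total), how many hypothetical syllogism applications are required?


With 20 implications in a chain connecting 21 propositions:
P1->P2, P2->P3, ..., P20->P21
Steps needed = (number of implications) - 1 = 20 - 1 = 19

19


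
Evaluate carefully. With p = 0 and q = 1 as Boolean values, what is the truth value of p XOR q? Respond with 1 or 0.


p = 0, q = 1
Operation: p XOR q
Evaluate: 0 XOR 1 = 1

1


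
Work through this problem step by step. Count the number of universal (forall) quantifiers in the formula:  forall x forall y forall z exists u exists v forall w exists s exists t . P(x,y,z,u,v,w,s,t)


Quantifier prefix: forall x forall y forall z exists u exists v forall w exists s exists t
Mark each quantifier type:
  U U U E E U E E
Universal count = 4, Existential count = 4
Asked for universal (forall) quantifiers: 4

4


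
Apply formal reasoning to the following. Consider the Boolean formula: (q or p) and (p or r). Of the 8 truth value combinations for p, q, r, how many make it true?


Evaluate all 8 assignments for p, q, r:
p=0, q=0, r=0: 0
p=0, q=0, r=1: 0
p=0, q=1, r=0: 0
p=0, q=1, r=1: 1
p=1, q=0, r=0: 1
p=1, q=0, r=1: 1
p=1, q=1, r=0: 1
p=1, q=1, r=1: 1
Satisfying count = 5

5


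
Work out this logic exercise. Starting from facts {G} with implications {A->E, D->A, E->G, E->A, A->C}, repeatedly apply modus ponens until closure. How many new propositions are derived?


Initial facts: {G}
Apply modus ponens to closure:
  (no implication fires)
Final known: {G}
New propositions: {(none)}
Count = 0

0


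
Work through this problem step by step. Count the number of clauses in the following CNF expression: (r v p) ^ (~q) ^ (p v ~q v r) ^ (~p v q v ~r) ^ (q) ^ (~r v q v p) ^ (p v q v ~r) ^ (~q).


A CNF formula is a conjunction of clauses.
Clauses are separated by ^.
Counting the conjuncts: 8 clauses.

8


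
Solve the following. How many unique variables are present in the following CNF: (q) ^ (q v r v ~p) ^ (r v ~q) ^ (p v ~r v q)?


Identify each variable that appears in the formula.
Variables found: p, q, r
Count = 3

3


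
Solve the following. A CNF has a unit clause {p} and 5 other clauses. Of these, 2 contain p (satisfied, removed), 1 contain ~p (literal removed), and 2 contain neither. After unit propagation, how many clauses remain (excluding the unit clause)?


Satisfied (removed): 2
Shortened (remain): 1
Unchanged (remain): 2
Remaining = 1 + 2 = 3

3


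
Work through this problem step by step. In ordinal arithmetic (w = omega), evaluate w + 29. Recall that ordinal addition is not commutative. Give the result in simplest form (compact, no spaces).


Compute w + 29.
Ordinal + is associative but NOT commutative; for finite n>0, n + w = w but w + n stays w+n.
w + 29 is already in normal form (a successor ordinal beyond w).
Result = w+29

w+29


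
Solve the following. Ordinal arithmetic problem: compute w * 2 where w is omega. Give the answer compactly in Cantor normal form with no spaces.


Compute w * 2.
Ordinal * is associative and left-distributive over +, but NOT commutative; for finite n>1, n*w = w but w*n stays w*n.
w * 2 means 2 copies of w concatenated: w*2.
Result = w*2

w*2


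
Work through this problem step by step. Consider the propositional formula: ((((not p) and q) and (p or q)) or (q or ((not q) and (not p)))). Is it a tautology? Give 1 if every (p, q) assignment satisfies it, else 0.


Check all 4 assignments:
p=0, q=0: 1
p=0, q=1: 1
p=1, q=0: 0
p=1, q=1: 1
Satisfying count = 3/4.
Tautology iff count = 4: no.

0
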